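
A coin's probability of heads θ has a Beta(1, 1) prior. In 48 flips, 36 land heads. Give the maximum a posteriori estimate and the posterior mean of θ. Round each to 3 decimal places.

MAP = 0.750; posterior mean = 0.740

Posterior: Beta(1+36, 1+12) = Beta(37, 13).
Mode = (37−1)/(37+13−2) = 36/48 = 0.750.
Mean = 37/(37+13) = 37/50 = 0.740.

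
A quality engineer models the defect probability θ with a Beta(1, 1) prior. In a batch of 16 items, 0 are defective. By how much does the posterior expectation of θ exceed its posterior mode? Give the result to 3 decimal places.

0.056

Posterior: Beta(1+0, 1+16) = Beta(1, 17).
Since α = 1 ≤ 1 and β > 1, the Beta density is monotone decreasing on [0,1]; the mode is at 0.
Mean = 1/(1+17) = 0.056.
Difference = 0.056 − 0.000 = 0.056.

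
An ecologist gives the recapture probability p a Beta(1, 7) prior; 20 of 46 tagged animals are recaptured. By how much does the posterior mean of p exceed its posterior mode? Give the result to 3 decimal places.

Posterior: Beta(1+20, 7+26) = Beta(21, 33).
Mode = (21−1)/(21+33−2) = 20/52 = 0.385.
Mean = 21/(21+33) = 21/54 = 0.389.
Difference = 0.389 − 0.385 = 0.004.

0.004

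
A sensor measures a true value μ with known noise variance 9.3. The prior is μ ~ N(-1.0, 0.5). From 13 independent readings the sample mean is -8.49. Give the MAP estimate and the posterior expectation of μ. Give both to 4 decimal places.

MAP = -4.0813; posterior mean = -4.0813

Posterior for μ is Normal. Precision-weighted mean: (1/0.5·-1.0 + 13/9.3·-8.49) / (1/0.5 + 13/9.3) = -4.0813.
A Normal posterior is symmetric, so mode = mean.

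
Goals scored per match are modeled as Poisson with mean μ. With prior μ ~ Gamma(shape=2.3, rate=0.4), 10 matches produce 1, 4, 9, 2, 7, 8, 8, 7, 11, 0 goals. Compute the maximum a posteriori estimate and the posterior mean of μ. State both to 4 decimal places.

μ_MAP = 5.6058, E[μ|data] = 5.7019

Σ counts = 57. Posterior: Gamma(shape = 2.3+57 = 59.3, rate = 0.4+10 = 10.4).
Mode = (α−1)/β = 58.3/10.4 = 5.6058.
Mean = α/β = 59.3/10.4 = 5.7019.
Right-skewed posterior ⇒ mode < mean.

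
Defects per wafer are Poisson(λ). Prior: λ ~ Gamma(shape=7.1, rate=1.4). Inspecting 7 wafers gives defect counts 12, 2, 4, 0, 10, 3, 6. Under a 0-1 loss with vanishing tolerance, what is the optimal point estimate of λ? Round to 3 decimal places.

5.131

Σ counts = 37. Posterior: Gamma(shape = 7.1+37 = 44.1, rate = 1.4+7 = 8.4).
Mode = (α−1)/β = 43.1/8.4 = 5.131.
Mean = α/β = 44.1/8.4 = 5.250.
This is the posterior mode — the MAP estimate.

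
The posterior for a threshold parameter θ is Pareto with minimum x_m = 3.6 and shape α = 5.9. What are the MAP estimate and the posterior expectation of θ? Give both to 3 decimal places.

The Pareto density is strictly decreasing on [x_m, ∞), so the mode is x_m = 3.600.
Mean = α·x_m/(α−1) = 5.9·3.6/4.9 = 4.335.

MAP = 3.600; posterior mean = 4.335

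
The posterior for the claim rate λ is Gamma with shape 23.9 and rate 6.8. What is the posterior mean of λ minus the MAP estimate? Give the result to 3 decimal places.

Mode = (α−1)/β = 22.9/6.8 = 3.368.
Mean = α/β = 23.9/6.8 = 3.515.
Difference = 3.515 − 3.368 = 0.147.

0.147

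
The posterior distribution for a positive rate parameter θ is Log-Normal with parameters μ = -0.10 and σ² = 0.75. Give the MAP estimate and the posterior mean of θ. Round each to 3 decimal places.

Mode = exp(μ − σ²) = exp(-0.85) = 0.427.
Mean = exp(μ + σ²/2) = exp(0.275) = 1.317.
The mean is pulled above the mode by the posterior's right skew.

MAP: 0.427. Posterior mean: 1.317.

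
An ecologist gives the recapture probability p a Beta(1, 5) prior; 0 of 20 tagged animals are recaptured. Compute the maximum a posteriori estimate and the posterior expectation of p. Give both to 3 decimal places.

Posterior: Beta(1+0, 5+20) = Beta(1, 25).
Since α = 1 ≤ 1 and β > 1, the Beta density is monotone decreasing on [0,1]; the mode is at 0.
Mean = 1/(1+25) = 0.038.

maximum a posteriori estimate = 0.000, posterior expectation = 0.038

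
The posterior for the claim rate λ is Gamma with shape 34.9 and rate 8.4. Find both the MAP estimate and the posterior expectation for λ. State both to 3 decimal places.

MAP estimate = 4.036, posterior expectation = 4.155

Mode = (α−1)/β = 33.9/8.4 = 4.036.
Mean = α/β = 34.9/8.4 = 4.155.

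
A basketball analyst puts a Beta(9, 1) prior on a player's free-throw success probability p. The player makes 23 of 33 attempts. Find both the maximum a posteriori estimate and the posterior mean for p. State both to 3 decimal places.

Posterior: Beta(9+23, 1+10) = Beta(32, 11).
Mode = (32−1)/(32+11−2) = 31/41 = 0.756.
Mean = 32/(32+11) = 32/43 = 0.744.
The mean is pulled below the mode by the posterior's left skew.

maximum a posteriori estimate = 0.756, posterior mean = 0.744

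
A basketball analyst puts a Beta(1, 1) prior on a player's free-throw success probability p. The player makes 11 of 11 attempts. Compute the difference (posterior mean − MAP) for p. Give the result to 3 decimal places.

Posterior: Beta(1+11, 1+0) = Beta(12, 1).
Since β = 1 ≤ 1 and α > 1, the Beta density is monotone increasing on [0,1]; the mode is at 1.
Mean = 12/(12+1) = 0.923.
Difference = 0.923 − 1.000 = -0.077.

-0.077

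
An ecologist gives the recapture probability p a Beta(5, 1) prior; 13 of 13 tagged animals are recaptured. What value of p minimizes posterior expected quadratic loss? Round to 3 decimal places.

Posterior: Beta(5+13, 1+0) = Beta(18, 1).
Since β = 1 ≤ 1 and α > 1, the Beta density is monotone increasing on [0,1]; the mode is at 1.
Mean = 18/(18+1) = 0.947.
Quadratic loss ⇒ the optimal estimator is the posterior mean.

0.947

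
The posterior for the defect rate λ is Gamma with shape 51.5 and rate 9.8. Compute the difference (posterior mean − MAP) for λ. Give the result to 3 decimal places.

Mode = (α−1)/β = 50.5/9.8 = 5.153.
Mean = α/β = 51.5/9.8 = 5.255.
Difference = 5.255 − 5.153 = 0.102.
Right-skewed posterior ⇒ mode < mean.

0.102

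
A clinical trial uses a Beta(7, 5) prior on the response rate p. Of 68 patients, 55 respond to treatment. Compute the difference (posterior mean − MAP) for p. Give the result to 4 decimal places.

Posterior: Beta(7+55, 5+13) = Beta(62, 18).
Mode = (62−1)/(62+18−2) = 61/78 = 0.7821.
Mean = 62/(62+18) = 62/80 = 0.7750.
Difference = 0.7750 − 0.7821 = -0.0071.
The mean is pulled below the mode by the posterior's left skew.

-0.0071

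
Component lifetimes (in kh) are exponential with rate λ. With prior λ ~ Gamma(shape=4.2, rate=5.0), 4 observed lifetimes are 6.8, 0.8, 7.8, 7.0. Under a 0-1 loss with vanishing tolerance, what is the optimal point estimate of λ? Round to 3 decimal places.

Σ times = 22.4. Posterior: Gamma(shape = 4.2+4 = 8.2, rate = 5.0+22.4 = 27.4).
Mode = (α−1)/β = 7.2/27.4 = 0.263.
Mean = α/β = 8.2/27.4 = 0.299.
This is the posterior mode — the MAP estimate.

0.263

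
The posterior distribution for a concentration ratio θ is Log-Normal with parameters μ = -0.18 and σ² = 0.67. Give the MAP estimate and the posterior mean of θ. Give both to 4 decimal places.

Mode = exp(μ − σ²) = exp(-0.85) = 0.4274.
Mean = exp(μ + σ²/2) = exp(0.155) = 1.1677.

MAP = 0.4274, posterior mean = 1.1677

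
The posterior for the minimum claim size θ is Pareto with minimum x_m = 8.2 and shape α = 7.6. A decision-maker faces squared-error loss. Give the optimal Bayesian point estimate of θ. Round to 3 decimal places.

9.442

The Pareto density is strictly decreasing on [x_m, ∞), so the mode is x_m = 8.200.
Mean = α·x_m/(α−1) = 7.6·8.2/6.6 = 9.442.
Squared-error loss ⇒ the optimal estimator is the posterior mean.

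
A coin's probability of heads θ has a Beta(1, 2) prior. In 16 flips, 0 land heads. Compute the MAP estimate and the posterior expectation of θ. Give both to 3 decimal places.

Posterior: Beta(1+0, 2+16) = Beta(1, 18).
Since α = 1 ≤ 1 and β > 1, the Beta density is monotone decreasing on [0,1]; the mode is at 0.
Mean = 1/(1+18) = 0.053.
Right-skewed posterior ⇒ mode < mean.

MAP = 0.000; posterior mean = 0.053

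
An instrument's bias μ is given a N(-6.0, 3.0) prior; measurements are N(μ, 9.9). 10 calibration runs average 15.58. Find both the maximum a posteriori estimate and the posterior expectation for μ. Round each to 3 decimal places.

MAP = 10.226, posterior mean = 10.226

Posterior for μ is Normal. Precision-weighted mean: (1/3.0·-6.0 + 10/9.9·15.58) / (1/3.0 + 10/9.9) = 10.226.
A Normal posterior is symmetric, so mode = mean.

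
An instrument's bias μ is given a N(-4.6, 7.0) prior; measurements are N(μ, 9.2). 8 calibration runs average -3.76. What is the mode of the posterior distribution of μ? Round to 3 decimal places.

Posterior for μ is Normal. Precision-weighted mean: (1/7.0·-4.6 + 8/9.2·-3.76) / (1/7.0 + 8/9.2) = -3.879.
A Normal posterior is symmetric, so mode = mean.
This is the posterior mode — the MAP estimate.

-3.879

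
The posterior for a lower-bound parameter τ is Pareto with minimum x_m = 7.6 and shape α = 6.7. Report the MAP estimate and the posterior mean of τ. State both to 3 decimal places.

The Pareto density is strictly decreasing on [x_m, ∞), so the mode is x_m = 7.600.
Mean = α·x_m/(α−1) = 6.7·7.6/5.7 = 8.933.
The posterior is right-skewed, so the mean exceeds the mode.

MAP: 7.600. Posterior mean: 8.933.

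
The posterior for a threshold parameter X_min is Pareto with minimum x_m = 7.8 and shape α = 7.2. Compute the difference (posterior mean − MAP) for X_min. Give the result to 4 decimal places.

The Pareto density is strictly decreasing on [x_m, ∞), so the mode is x_m = 7.8000.
Mean = α·x_m/(α−1) = 7.2·7.8/6.2 = 9.0581.
Difference = 9.0581 − 7.8000 = 1.2581.

1.2581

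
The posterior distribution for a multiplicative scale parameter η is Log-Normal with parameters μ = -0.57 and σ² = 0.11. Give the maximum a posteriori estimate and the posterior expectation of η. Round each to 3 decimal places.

Mode = exp(μ − σ²) = exp(-0.68) = 0.507.
Mean = exp(μ + σ²/2) = exp(-0.515) = 0.598.

η_MAP = 0.507, E[η|data] = 0.598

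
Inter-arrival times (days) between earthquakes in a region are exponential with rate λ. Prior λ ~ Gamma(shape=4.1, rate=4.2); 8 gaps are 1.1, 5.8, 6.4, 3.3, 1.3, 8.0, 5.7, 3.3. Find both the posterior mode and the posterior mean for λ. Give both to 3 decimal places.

Σ times = 34.9. Posterior: Gamma(shape = 4.1+8 = 12.1, rate = 4.2+34.9 = 39.1).
Mode = (α−1)/β = 11.1/39.1 = 0.284.
Mean = α/β = 12.1/39.1 = 0.309.

MAP: 0.284. Posterior mean: 0.309.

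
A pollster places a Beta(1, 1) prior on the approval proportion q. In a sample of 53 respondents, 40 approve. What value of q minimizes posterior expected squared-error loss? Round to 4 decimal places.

0.7455

Posterior: Beta(1+40, 1+13) = Beta(41, 14).
Mode = (41−1)/(41+14−2) = 40/53 = 0.7547.
Mean = 41/(41+14) = 41/55 = 0.7455.
Squared-error loss ⇒ the optimal estimator is the posterior mean.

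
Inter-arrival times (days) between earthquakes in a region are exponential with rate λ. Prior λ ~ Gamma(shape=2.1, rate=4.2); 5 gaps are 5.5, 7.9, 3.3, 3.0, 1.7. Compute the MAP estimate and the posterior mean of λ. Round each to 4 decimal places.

MAP estimate = 0.2383, posterior mean = 0.2773

Σ times = 21.4. Posterior: Gamma(shape = 2.1+5 = 7.1, rate = 4.2+21.4 = 25.6).
Mode = (α−1)/β = 6.1/25.6 = 0.2383.
Mean = α/β = 7.1/25.6 = 0.2773.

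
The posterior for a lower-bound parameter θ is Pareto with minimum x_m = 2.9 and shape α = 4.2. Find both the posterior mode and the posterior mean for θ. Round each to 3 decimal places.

MAP = 2.900, posterior mean = 3.806

The Pareto density is strictly decreasing on [x_m, ∞), so the mode is x_m = 2.900.
Mean = α·x_m/(α−1) = 4.2·2.9/3.2 = 3.806.
Right-skewed posterior ⇒ mode < mean.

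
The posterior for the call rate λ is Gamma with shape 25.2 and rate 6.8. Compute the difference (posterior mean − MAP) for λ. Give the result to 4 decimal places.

Mode = (α−1)/β = 24.2/6.8 = 3.5588.
Mean = α/β = 25.2/6.8 = 3.7059.
Difference = 3.7059 − 3.5588 = 0.1471.
The mean is pulled above the mode by the posterior's right skew.

0.1471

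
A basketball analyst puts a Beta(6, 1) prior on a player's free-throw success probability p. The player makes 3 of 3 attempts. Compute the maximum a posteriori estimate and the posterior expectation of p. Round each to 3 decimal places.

MAP: 1.000. Posterior mean: 0.900.

Posterior: Beta(6+3, 1+0) = Beta(9, 1).
Since β = 1 ≤ 1 and α > 1, the Beta density is monotone increasing on [0,1]; the mode is at 1.
Mean = 9/(9+1) = 0.900.
The posterior is left-skewed, so the mode exceeds the mean.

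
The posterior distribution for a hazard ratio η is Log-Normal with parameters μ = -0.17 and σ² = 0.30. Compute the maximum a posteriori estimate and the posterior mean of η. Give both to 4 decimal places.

MAP: 0.6250. Posterior mean: 0.9802.

Mode = exp(μ − σ²) = exp(-0.47) = 0.6250.
Mean = exp(μ + σ²/2) = exp(-0.020) = 0.9802.
Mean > mode: the posterior has a right tail.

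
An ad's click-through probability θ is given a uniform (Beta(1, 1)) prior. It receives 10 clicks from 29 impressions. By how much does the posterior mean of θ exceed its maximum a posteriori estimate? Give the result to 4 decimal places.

0.0100

Posterior: Beta(1+10, 1+19) = Beta(11, 20).
Mode = (11−1)/(11+20−2) = 10/29 = 0.3448.
With a flat prior the MAP equals the MLE, 10/29.
Mean = 11/(11+20) = 11/31 = 0.3548.
Difference = 0.3548 − 0.3448 = 0.0100.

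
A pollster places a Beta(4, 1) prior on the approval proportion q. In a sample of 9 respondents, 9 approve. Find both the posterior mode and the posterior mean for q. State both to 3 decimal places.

q_MAP = 1.000, E[q|data] = 0.929

Posterior: Beta(4+9, 1+0) = Beta(13, 1).
Since β = 1 ≤ 1 and α > 1, the Beta density is monotone increasing on [0,1]; the mode is at 1.
Mean = 13/(13+1) = 0.929.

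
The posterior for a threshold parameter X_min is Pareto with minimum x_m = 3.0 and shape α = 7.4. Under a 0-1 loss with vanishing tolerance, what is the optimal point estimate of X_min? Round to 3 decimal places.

3.000

The Pareto density is strictly decreasing on [x_m, ∞), so the mode is x_m = 3.000.
Mean = α·x_m/(α−1) = 7.4·3.0/6.4 = 3.469.
This is the posterior mode — the MAP estimate.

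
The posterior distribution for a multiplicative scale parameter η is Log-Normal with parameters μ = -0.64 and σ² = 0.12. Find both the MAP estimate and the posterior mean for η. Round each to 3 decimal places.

Mode = exp(μ − σ²) = exp(-0.76) = 0.468.
Mean = exp(μ + σ²/2) = exp(-0.580) = 0.560.

η_MAP = 0.468, E[η|data] = 0.560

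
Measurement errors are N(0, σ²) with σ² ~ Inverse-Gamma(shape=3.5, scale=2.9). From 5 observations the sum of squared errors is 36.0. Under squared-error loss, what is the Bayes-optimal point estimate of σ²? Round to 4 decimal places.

4.1800

Posterior: Inverse-Gamma(shape = 3.5+5/2 = 6.0, scale = 2.9+36.0/2 = 20.9).
Mode = β/(α+1) = 20.9/7.0 = 2.9857.
Mean = β/(α−1) = 20.9/5.0 = 4.1800.
Squared-error loss ⇒ the optimal estimator is the posterior mean.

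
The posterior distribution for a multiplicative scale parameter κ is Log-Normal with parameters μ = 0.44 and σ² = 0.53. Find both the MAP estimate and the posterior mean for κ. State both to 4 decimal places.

Mode = exp(μ − σ²) = exp(-0.09) = 0.9139.
Mean = exp(μ + σ²/2) = exp(0.705) = 2.0238.

MAP = 0.9139, posterior mean = 2.0238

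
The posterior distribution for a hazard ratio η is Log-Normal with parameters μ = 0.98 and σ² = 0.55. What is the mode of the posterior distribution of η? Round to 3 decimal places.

Mode = exp(μ − σ²) = exp(0.43) = 1.537.
Mean = exp(μ + σ²/2) = exp(1.255) = 3.508.
This is the posterior mode — the MAP estimate.

1.537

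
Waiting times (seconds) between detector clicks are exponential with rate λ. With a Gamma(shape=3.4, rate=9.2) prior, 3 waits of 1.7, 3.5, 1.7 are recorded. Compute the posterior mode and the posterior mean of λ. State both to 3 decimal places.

posterior mode = 0.335, posterior mean = 0.398

Σ times = 6.9. Posterior: Gamma(shape = 3.4+3 = 6.4, rate = 9.2+6.9 = 16.1).
Mode = (α−1)/β = 5.4/16.1 = 0.335.
Mean = α/β = 6.4/16.1 = 0.398.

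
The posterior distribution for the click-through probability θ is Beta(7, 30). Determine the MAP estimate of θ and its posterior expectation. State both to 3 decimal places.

MAP: 0.171. Posterior mean: 0.189.

Mode = (7−1)/(7+30−2) = 6/35 = 0.171.
Mean = 7/(7+30) = 7/37 = 0.189.
Mean > mode: the posterior has a right tail.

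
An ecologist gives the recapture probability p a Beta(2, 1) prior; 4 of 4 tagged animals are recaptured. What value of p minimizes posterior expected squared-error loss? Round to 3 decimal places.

0.857

Posterior: Beta(2+4, 1+0) = Beta(6, 1).
Since β = 1 ≤ 1 and α > 1, the Beta density is monotone increasing on [0,1]; the mode is at 1.
Mean = 6/(6+1) = 0.857.
Squared-error loss ⇒ the optimal estimator is the posterior mean.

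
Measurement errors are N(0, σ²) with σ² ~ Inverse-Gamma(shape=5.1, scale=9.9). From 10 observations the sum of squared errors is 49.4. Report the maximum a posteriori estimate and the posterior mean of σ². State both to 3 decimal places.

MAP = 3.117; posterior mean = 3.802

Posterior: Inverse-Gamma(shape = 5.1+10/2 = 10.1, scale = 9.9+49.4/2 = 34.6).
Mode = β/(α+1) = 34.6/11.1 = 3.117.
Mean = β/(α−1) = 34.6/9.1 = 3.802.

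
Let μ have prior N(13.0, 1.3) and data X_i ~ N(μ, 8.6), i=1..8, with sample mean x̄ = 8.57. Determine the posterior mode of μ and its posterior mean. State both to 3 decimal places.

μ_MAP = 10.575, E[μ|data] = 10.575

Posterior for μ is Normal. Precision-weighted mean: (1/1.3·13.0 + 8/8.6·8.57) / (1/1.3 + 8/8.6) = 10.575.
A Normal posterior is symmetric, so mode = mean.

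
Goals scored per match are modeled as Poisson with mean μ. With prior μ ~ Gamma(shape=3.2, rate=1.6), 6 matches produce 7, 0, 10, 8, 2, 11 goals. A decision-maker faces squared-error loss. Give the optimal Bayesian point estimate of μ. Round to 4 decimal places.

5.4211

Σ counts = 38. Posterior: Gamma(shape = 3.2+38 = 41.2, rate = 1.6+6 = 7.6).
Mode = (α−1)/β = 40.2/7.6 = 5.2895.
Mean = α/β = 41.2/7.6 = 5.4211.
Squared-error loss ⇒ the optimal estimator is the posterior mean.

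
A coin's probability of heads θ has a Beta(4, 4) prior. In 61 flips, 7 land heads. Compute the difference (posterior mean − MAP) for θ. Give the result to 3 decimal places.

Posterior: Beta(4+7, 4+54) = Beta(11, 58).
Mode = (11−1)/(11+58−2) = 10/67 = 0.149.
Mean = 11/(11+58) = 11/69 = 0.159.
Difference = 0.159 − 0.149 = 0.010.

0.010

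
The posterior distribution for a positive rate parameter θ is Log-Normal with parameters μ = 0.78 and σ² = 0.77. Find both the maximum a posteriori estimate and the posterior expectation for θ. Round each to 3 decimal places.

MAP = 1.010, posterior mean = 3.206

Mode = exp(μ − σ²) = exp(0.01) = 1.010.
Mean = exp(μ + σ²/2) = exp(1.165) = 3.206.
The mean is pulled above the mode by the posterior's right skew.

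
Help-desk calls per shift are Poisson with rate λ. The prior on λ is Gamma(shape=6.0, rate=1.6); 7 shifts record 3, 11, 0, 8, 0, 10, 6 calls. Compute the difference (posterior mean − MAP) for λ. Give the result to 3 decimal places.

Σ counts = 38. Posterior: Gamma(shape = 6.0+38 = 44.0, rate = 1.6+7 = 8.6).
Mode = (α−1)/β = 43.0/8.6 = 5.000.
Mean = α/β = 44.0/8.6 = 5.116.
Difference = 5.116 − 5.000 = 0.116.

0.116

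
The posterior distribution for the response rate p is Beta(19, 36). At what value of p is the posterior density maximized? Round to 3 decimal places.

0.340

Mode = (19−1)/(19+36−2) = 18/53 = 0.340.
Mean = 19/(19+36) = 19/55 = 0.345.
This is the posterior mode — the MAP estimate.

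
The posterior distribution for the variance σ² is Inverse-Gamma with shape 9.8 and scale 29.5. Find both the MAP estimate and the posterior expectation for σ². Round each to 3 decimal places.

MAP: 2.731. Posterior mean: 3.352.

Mode = β/(α+1) = 29.5/10.8 = 2.731.
Mean = β/(α−1) = 29.5/8.8 = 3.352.
The posterior is right-skewed, so the mean exceeds the mode.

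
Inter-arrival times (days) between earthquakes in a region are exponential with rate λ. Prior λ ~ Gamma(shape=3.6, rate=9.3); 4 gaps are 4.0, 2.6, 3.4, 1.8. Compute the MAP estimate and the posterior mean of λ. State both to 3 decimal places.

λ_MAP = 0.313, E[λ|data] = 0.360

Σ times = 11.8. Posterior: Gamma(shape = 3.6+4 = 7.6, rate = 9.3+11.8 = 21.1).
Mode = (α−1)/β = 6.6/21.1 = 0.313.
Mean = α/β = 7.6/21.1 = 0.360.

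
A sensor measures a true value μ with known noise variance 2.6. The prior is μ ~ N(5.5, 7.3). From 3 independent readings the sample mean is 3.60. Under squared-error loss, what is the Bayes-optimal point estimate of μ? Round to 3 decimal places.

Posterior for μ is Normal. Precision-weighted mean: (1/7.3·5.5 + 3/2.6·3.60) / (1/7.3 + 3/2.6) = 3.802.
A Normal posterior is symmetric, so mode = mean.
Squared-error loss ⇒ the optimal estimator is the posterior mean.

3.802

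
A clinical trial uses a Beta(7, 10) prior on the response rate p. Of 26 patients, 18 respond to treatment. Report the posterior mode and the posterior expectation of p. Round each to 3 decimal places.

MAP: 0.585. Posterior mean: 0.581.

Posterior: Beta(7+18, 10+8) = Beta(25, 18).
Mode = (25−1)/(25+18−2) = 24/41 = 0.585.
Mean = 25/(25+18) = 25/43 = 0.581.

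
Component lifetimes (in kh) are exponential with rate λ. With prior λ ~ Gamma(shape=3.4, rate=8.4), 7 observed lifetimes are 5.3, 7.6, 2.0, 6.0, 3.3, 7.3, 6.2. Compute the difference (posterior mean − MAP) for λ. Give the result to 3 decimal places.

Σ times = 37.7. Posterior: Gamma(shape = 3.4+7 = 10.4, rate = 8.4+37.7 = 46.1).
Mode = (α−1)/β = 9.4/46.1 = 0.204.
Mean = α/β = 10.4/46.1 = 0.226.
Difference = 0.226 − 0.204 = 0.022.
Mean > mode: the posterior has a right tail.

0.022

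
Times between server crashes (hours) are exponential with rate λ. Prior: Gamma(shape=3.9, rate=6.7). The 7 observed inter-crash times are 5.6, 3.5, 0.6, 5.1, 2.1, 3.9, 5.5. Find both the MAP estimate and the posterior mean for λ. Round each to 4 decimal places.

λ_MAP = 0.3000, E[λ|data] = 0.3303

Σ times = 26.3. Posterior: Gamma(shape = 3.9+7 = 10.9, rate = 6.7+26.3 = 33.0).
Mode = (α−1)/β = 9.9/33.0 = 0.3000.
Mean = α/β = 10.9/33.0 = 0.3303.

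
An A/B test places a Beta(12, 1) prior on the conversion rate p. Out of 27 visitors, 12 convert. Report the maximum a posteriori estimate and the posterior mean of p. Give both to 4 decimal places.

maximum a posteriori estimate = 0.6053, posterior mean = 0.6000

Posterior: Beta(12+12, 1+15) = Beta(24, 16).
Mode = (24−1)/(24+16−2) = 23/38 = 0.6053.
Mean = 24/(24+16) = 24/40 = 0.6000.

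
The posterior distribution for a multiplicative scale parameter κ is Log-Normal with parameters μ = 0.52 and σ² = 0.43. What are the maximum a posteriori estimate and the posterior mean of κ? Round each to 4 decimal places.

maximum a posteriori estimate = 1.0942, posterior mean = 2.0855

Mode = exp(μ − σ²) = exp(0.09) = 1.0942.
Mean = exp(μ + σ²/2) = exp(0.735) = 2.0855.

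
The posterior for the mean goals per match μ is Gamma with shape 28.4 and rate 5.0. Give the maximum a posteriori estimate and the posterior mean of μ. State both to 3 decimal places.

Mode = (α−1)/β = 27.4/5.0 = 5.480.
Mean = α/β = 28.4/5.0 = 5.680.
Mean > mode: the posterior has a right tail.

MAP = 5.480; posterior mean = 5.680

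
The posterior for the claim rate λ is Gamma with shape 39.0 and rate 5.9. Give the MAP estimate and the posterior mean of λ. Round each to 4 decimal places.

MAP: 6.4407. Posterior mean: 6.6102.

Mode = (α−1)/β = 38.0/5.9 = 6.4407.
Mean = α/β = 39.0/5.9 = 6.6102.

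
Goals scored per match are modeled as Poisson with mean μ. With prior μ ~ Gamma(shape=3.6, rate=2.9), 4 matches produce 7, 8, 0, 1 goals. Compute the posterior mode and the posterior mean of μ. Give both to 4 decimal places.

Σ counts = 16. Posterior: Gamma(shape = 3.6+16 = 19.6, rate = 2.9+4 = 6.9).
Mode = (α−1)/β = 18.6/6.9 = 2.6957.
Mean = α/β = 19.6/6.9 = 2.8406.

posterior mode = 2.6957, posterior mean = 2.8406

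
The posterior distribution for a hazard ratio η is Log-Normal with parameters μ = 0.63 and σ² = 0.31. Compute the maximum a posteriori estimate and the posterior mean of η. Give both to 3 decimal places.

maximum a posteriori estimate = 1.377, posterior mean = 2.192

Mode = exp(μ − σ²) = exp(0.32) = 1.377.
Mean = exp(μ + σ²/2) = exp(0.785) = 2.192.
Mean > mode: the posterior has a right tail.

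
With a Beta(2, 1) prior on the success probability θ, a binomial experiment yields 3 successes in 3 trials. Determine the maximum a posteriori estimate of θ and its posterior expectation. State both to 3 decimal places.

MAP = 1.000; posterior mean = 0.833

Posterior: Beta(2+3, 1+0) = Beta(5, 1).
Since β = 1 ≤ 1 and α > 1, the Beta density is monotone increasing on [0,1]; the mode is at 1.
Mean = 5/(5+1) = 0.833.
Mode > mean: the posterior has a left tail.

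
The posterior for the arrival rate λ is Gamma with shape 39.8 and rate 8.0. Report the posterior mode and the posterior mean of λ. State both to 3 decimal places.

Mode = (α−1)/β = 38.8/8.0 = 4.850.
Mean = α/β = 39.8/8.0 = 4.975.

MAP = 4.850, posterior mean = 4.975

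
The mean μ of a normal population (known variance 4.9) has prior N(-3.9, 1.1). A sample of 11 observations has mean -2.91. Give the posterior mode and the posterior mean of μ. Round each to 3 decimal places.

Posterior for μ is Normal. Precision-weighted mean: (1/1.1·-3.9 + 11/4.9·-2.91) / (1/1.1 + 11/4.9) = -3.195.
A Normal posterior is symmetric, so mode = mean.

MAP = -3.195, posterior mean = -3.195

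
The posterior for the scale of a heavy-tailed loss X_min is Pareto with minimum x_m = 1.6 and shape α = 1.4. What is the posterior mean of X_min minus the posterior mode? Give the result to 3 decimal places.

The Pareto density is strictly decreasing on [x_m, ∞), so the mode is x_m = 1.600.
Mean = α·x_m/(α−1) = 1.4·1.6/0.4 = 5.600.
Difference = 5.600 − 1.600 = 4.000.
Right-skewed posterior ⇒ mode < mean.

4.000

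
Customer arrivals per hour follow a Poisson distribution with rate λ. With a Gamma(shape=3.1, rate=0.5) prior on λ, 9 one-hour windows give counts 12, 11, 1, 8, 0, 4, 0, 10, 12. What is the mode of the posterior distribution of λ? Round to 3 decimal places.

6.326

Σ counts = 58. Posterior: Gamma(shape = 3.1+58 = 61.1, rate = 0.5+9 = 9.5).
Mode = (α−1)/β = 60.1/9.5 = 6.326.
Mean = α/β = 61.1/9.5 = 6.432.
This is the posterior mode — the MAP estimate.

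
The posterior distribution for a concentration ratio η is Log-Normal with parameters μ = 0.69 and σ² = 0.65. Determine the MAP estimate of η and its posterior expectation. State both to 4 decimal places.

MAP: 1.0408. Posterior mean: 2.7594.

Mode = exp(μ − σ²) = exp(0.04) = 1.0408.
Mean = exp(μ + σ²/2) = exp(1.015) = 2.7594.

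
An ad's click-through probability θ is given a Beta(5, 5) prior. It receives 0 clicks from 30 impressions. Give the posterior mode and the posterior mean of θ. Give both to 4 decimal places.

posterior mode = 0.1053, posterior mean = 0.1250

Posterior: Beta(5+0, 5+30) = Beta(5, 35).
Mode = (5−1)/(5+35−2) = 4/38 = 0.1053.
Mean = 5/(5+35) = 5/40 = 0.1250.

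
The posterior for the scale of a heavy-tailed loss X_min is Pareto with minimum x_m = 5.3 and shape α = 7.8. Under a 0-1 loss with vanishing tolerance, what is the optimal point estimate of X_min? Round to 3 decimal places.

5.300

The Pareto density is strictly decreasing on [x_m, ∞), so the mode is x_m = 5.300.
Mean = α·x_m/(α−1) = 7.8·5.3/6.8 = 6.079.
This is the posterior mode — the MAP estimate.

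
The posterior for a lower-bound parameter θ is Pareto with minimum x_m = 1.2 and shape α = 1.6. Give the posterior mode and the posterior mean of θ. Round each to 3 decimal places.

MAP = 1.200; posterior mean = 3.200

The Pareto density is strictly decreasing on [x_m, ∞), so the mode is x_m = 1.200.
Mean = α·x_m/(α−1) = 1.6·1.2/0.6 = 3.200.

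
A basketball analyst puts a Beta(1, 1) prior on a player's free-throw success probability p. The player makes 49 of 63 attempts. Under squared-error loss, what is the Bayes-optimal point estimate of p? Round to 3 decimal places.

0.769

Posterior: Beta(1+49, 1+14) = Beta(50, 15).
Mode = (50−1)/(50+15−2) = 49/63 = 0.778.
With a flat prior the MAP equals the MLE, 49/63.
Mean = 50/(50+15) = 50/65 = 0.769.
Squared-error loss ⇒ the optimal estimator is the posterior mean.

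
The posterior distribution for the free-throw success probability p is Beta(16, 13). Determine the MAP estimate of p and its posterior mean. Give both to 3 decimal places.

MAP = 0.556, posterior mean = 0.552

Mode = (16−1)/(16+13−2) = 15/27 = 0.556.
Mean = 16/(16+13) = 16/29 = 0.552.
Left-skewed posterior ⇒ mean < mode.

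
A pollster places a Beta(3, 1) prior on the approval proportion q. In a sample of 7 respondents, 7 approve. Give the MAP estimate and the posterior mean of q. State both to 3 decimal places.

Posterior: Beta(3+7, 1+0) = Beta(10, 1).
Since β = 1 ≤ 1 and α > 1, the Beta density is monotone increasing on [0,1]; the mode is at 1.
Mean = 10/(10+1) = 0.909.

MAP: 1.000. Posterior mean: 0.909.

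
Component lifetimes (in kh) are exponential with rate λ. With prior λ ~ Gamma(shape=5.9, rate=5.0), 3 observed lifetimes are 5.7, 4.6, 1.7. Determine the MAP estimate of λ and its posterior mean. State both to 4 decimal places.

Σ times = 12.0. Posterior: Gamma(shape = 5.9+3 = 8.9, rate = 5.0+12.0 = 17.0).
Mode = (α−1)/β = 7.9/17.0 = 0.4647.
Mean = α/β = 8.9/17.0 = 0.5235.

λ_MAP = 0.4647, E[λ|data] = 0.5235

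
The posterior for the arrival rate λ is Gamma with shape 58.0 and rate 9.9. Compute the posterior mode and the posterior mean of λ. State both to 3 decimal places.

posterior mode = 5.758, posterior mean = 5.859

Mode = (α−1)/β = 57.0/9.9 = 5.758.
Mean = α/β = 58.0/9.9 = 5.859.
Right-skewed posterior ⇒ mode < mean.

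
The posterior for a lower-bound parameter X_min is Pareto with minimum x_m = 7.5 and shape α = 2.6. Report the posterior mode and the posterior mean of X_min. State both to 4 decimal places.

The Pareto density is strictly decreasing on [x_m, ∞), so the mode is x_m = 7.5000.
Mean = α·x_m/(α−1) = 2.6·7.5/1.6 = 12.1875.

MAP = 7.5000; posterior mean = 12.1875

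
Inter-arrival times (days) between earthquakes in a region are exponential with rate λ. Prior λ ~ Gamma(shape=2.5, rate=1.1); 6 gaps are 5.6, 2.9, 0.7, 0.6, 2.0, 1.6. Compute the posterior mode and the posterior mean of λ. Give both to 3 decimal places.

MAP: 0.517. Posterior mean: 0.586.

Σ times = 13.4. Posterior: Gamma(shape = 2.5+6 = 8.5, rate = 1.1+13.4 = 14.5).
Mode = (α−1)/β = 7.5/14.5 = 0.517.
Mean = α/β = 8.5/14.5 = 0.586.
Mean > mode: the posterior has a right tail.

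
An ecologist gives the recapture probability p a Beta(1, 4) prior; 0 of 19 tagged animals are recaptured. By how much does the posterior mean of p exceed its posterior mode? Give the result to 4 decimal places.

Posterior: Beta(1+0, 4+19) = Beta(1, 23).
Since α = 1 ≤ 1 and β > 1, the Beta density is monotone decreasing on [0,1]; the mode is at 0.
Mean = 1/(1+23) = 0.0417.
Difference = 0.0417 − 0.0000 = 0.0417.

0.0417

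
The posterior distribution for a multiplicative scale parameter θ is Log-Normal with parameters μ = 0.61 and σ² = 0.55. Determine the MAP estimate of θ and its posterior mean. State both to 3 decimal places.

MAP: 1.062. Posterior mean: 2.423.

Mode = exp(μ − σ²) = exp(0.06) = 1.062.
Mean = exp(μ + σ²/2) = exp(0.885) = 2.423.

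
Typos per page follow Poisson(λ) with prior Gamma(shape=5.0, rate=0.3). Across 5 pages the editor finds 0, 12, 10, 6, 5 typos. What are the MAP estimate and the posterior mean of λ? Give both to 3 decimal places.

Σ counts = 33. Posterior: Gamma(shape = 5.0+33 = 38.0, rate = 0.3+5 = 5.3).
Mode = (α−1)/β = 37.0/5.3 = 6.981.
Mean = α/β = 38.0/5.3 = 7.170.
Right-skewed posterior ⇒ mode < mean.

MAP = 6.981, posterior mean = 7.170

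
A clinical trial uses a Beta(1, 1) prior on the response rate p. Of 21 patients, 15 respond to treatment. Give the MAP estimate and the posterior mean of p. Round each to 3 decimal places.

Posterior: Beta(1+15, 1+6) = Beta(16, 7).
Mode = (16−1)/(16+7−2) = 15/21 = 0.714.
With a flat prior the MAP equals the MLE, 15/21.
Mean = 16/(16+7) = 16/23 = 0.696.
Mode > mean: the posterior has a left tail.

MAP = 0.714; posterior mean = 0.696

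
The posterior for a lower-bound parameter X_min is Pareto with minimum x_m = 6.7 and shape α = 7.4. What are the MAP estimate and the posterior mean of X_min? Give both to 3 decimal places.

The Pareto density is strictly decreasing on [x_m, ∞), so the mode is x_m = 6.700.
Mean = α·x_m/(α−1) = 7.4·6.7/6.4 = 7.747.

MAP = 6.700; posterior mean = 7.747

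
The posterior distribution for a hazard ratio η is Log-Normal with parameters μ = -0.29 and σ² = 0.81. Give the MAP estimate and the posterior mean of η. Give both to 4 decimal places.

Mode = exp(μ − σ²) = exp(-1.10) = 0.3329.
Mean = exp(μ + σ²/2) = exp(0.115) = 1.1219.

MAP estimate = 0.3329, posterior mean = 1.1219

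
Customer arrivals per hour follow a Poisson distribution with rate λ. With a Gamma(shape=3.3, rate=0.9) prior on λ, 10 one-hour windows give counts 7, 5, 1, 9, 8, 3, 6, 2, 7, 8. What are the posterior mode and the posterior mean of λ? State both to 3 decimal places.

posterior mode = 5.349, posterior mean = 5.440

Σ counts = 56. Posterior: Gamma(shape = 3.3+56 = 59.3, rate = 0.9+10 = 10.9).
Mode = (α−1)/β = 58.3/10.9 = 5.349.
Mean = α/β = 59.3/10.9 = 5.440.
The mean is pulled above the mode by the posterior's right skew.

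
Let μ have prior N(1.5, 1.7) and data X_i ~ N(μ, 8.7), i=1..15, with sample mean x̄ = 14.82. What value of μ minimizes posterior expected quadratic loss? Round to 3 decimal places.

Posterior for μ is Normal. Precision-weighted mean: (1/1.7·1.5 + 15/8.7·14.82) / (1/1.7 + 15/8.7) = 11.432.
A Normal posterior is symmetric, so mode = mean.
Quadratic loss ⇒ the optimal estimator is the posterior mean.

11.432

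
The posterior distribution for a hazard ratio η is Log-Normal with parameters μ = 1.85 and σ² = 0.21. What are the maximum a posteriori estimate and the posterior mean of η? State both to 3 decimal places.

Mode = exp(μ − σ²) = exp(1.64) = 5.155.
Mean = exp(μ + σ²/2) = exp(1.955) = 7.064.

MAP: 5.155. Posterior mean: 7.064.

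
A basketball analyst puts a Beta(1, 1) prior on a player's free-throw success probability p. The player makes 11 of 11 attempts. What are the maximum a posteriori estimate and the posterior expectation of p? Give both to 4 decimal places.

MAP: 1.0000. Posterior mean: 0.9231.

Posterior: Beta(1+11, 1+0) = Beta(12, 1).
Since β = 1 ≤ 1 and α > 1, the Beta density is monotone increasing on [0,1]; the mode is at 1.
Mean = 12/(12+1) = 0.9231.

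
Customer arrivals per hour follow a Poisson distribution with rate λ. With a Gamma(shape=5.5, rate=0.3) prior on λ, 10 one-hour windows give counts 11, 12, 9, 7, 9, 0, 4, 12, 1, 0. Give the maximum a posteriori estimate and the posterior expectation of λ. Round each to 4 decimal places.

Σ counts = 65. Posterior: Gamma(shape = 5.5+65 = 70.5, rate = 0.3+10 = 10.3).
Mode = (α−1)/β = 69.5/10.3 = 6.7476.
Mean = α/β = 70.5/10.3 = 6.8447.

MAP: 6.7476. Posterior mean: 6.8447.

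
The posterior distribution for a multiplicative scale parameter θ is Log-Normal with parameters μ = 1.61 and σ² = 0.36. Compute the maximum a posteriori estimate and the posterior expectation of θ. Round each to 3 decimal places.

maximum a posteriori estimate = 3.490, posterior expectation = 5.989

Mode = exp(μ − σ²) = exp(1.25) = 3.490.
Mean = exp(μ + σ²/2) = exp(1.790) = 5.989.
Right-skewed posterior ⇒ mode < mean.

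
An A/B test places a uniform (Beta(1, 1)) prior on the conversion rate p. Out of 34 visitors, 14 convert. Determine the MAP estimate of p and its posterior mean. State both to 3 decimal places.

Posterior: Beta(1+14, 1+20) = Beta(15, 21).
Mode = (15−1)/(15+21−2) = 14/34 = 0.412.
With a flat prior the MAP equals the MLE, 14/34.
Mean = 15/(15+21) = 15/36 = 0.417.
The posterior is right-skewed, so the mean exceeds the mode.

p_MAP = 0.412, E[p|data] = 0.417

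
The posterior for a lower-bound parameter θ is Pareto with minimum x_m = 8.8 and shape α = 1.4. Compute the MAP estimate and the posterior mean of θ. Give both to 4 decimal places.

MAP = 8.8000, posterior mean = 30.8000

The Pareto density is strictly decreasing on [x_m, ∞), so the mode is x_m = 8.8000.
Mean = α·x_m/(α−1) = 1.4·8.8/0.4 = 30.8000.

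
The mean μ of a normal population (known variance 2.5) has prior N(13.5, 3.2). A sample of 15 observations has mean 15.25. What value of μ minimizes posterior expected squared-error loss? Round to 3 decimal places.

Posterior for μ is Normal. Precision-weighted mean: (1/3.2·13.5 + 15/2.5·15.25) / (1/3.2 + 15/2.5) = 15.163.
A Normal posterior is symmetric, so mode = mean.
Squared-error loss ⇒ the optimal estimator is the posterior mean.

15.163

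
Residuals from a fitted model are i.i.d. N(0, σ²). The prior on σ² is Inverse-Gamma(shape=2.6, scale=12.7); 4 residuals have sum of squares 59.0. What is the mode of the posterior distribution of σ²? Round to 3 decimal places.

Posterior: Inverse-Gamma(shape = 2.6+4/2 = 4.6, scale = 12.7+59.0/2 = 42.2).
Mode = β/(α+1) = 42.2/5.6 = 7.536.
Mean = β/(α−1) = 42.2/3.6 = 11.722.
This is the posterior mode — the MAP estimate.

7.536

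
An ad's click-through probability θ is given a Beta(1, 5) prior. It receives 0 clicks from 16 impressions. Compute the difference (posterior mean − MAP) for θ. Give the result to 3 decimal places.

0.045

Posterior: Beta(1+0, 5+16) = Beta(1, 21).
Since α = 1 ≤ 1 and β > 1, the Beta density is monotone decreasing on [0,1]; the mode is at 0.
Mean = 1/(1+21) = 0.045.
Difference = 0.045 − 0.000 = 0.045.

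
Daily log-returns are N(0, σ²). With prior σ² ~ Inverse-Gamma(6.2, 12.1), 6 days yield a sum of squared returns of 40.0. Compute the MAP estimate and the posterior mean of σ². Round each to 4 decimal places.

MAP: 3.1471. Posterior mean: 3.9146.

Posterior: Inverse-Gamma(shape = 6.2+6/2 = 9.2, scale = 12.1+40.0/2 = 32.1).
Mode = β/(α+1) = 32.1/10.2 = 3.1471.
Mean = β/(α−1) = 32.1/8.2 = 3.9146.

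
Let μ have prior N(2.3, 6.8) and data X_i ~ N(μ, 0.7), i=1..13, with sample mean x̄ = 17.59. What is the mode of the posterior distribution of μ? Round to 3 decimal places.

17.470

Posterior for μ is Normal. Precision-weighted mean: (1/6.8·2.3 + 13/0.7·17.59) / (1/6.8 + 13/0.7) = 17.470.
A Normal posterior is symmetric, so mode = mean.
This is the posterior mode — the MAP estimate.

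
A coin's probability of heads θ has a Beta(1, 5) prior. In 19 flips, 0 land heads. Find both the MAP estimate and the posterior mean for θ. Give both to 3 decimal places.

Posterior: Beta(1+0, 5+19) = Beta(1, 24).
Since α = 1 ≤ 1 and β > 1, the Beta density is monotone decreasing on [0,1]; the mode is at 0.
Mean = 1/(1+24) = 0.040.
Right-skewed posterior ⇒ mode < mean.

MAP estimate = 0.000, posterior mean = 0.040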